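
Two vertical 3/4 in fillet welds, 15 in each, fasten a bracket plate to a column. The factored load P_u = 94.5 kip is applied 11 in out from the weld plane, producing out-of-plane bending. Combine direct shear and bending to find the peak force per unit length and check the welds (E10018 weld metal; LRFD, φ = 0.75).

f_max ≈ 14.2 kip/in; adequate

E100XX → F_EXX = 100 ksi.
L_w = 2 × 15 = 30 in; section modulus (unit throat) S = 2 × L²/6 = 75 in².
Direct shear f_v = P/L_w = 94.5/30 = 3.15 kip/in.
Moment M = P × e = 94.5 × 11 = 1039.5 kip·in; bending f_b = M/S = 13.86 kip/in.
f_max = √(f_v² + f_b²) = √(3.15² + 13.86²) = 14.21 kip/in.
φr_n = 0.75 × 0.6 × 100 × (0.707 × 0.75) = 23.86 kip/in → adequate.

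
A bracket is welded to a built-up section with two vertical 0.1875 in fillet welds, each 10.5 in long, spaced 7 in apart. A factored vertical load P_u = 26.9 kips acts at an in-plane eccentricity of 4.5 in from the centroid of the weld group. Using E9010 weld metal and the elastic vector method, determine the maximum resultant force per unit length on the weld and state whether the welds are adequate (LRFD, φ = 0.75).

E90XX → F_EXX = 90 ksi.
Total weld length L_w = 21 in. Treat welds as unit-width lines.
Polar moment about centroid: J = 2[d³/12 + d(b/2)²] = 2[10.5³/12 + 10.5×3.5²] = 450.2 in³.
Direct shear f_v = P/L_w = 26.9 / 21 = 1.281 kip/in (vertical).
Torsion M = P·e = 26.9 × 4.5 = 121.05 kip·in.
Critical point at (x, y) = (3.5, 5.25) from centroid. f_tx = M·y/J = 1.412 kip/in; f_ty = M·x/J = 0.9411 kip/in.
Resultant f_max = √[f_tx² + (f_v + f_ty)²] = √[1.412² + (1.281 + 0.9411)²] = 2.633 kip/in.
Capacity per unit length: φr_n = 0.75 × 0.6 × 90 × (0.707 × 0.1875) = 5.369 kip/in.
2.633 ≤ 5.369 → adequate.

f_max ≈ 2.63 kip/in; adequate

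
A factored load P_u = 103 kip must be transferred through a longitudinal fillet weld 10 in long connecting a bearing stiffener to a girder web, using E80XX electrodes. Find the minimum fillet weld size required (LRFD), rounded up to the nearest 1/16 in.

E80XX → F_EXX = 80 ksi.
Total weld length L = 10 in.
Required throat t_e = P_u / (φ × 0.6 F_EXX × L) = 103 / (0.75 × 0.6 × 80 × 10) = 0.2861 in.
Required leg w = t_e / 0.707 = 0.4047 in → use 7/16 in.

w = 7/16 in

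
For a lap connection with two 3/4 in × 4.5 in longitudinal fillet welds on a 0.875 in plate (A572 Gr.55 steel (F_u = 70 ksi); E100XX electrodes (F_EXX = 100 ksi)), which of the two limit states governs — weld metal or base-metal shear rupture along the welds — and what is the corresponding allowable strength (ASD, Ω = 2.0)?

R_n/Ω ≈ 143 kip (weld metal governs)

t_e = 0.707 × 0.75 = 0.5302 in; L = 9 in.
Weld metal: R_n/Ω = (1/2.0) × 0.6 × 100 × 0.5302 × 9 = 143.2 kip.
Base metal (shear rupture): R_n/Ω = (1/2.0) × 0.6 × 70 × 0.875 × 9 = 165.4 kip.
Governing: weld metal.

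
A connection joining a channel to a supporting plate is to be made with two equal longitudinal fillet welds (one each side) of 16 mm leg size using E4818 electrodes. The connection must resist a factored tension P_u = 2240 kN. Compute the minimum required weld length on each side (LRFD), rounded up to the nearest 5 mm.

L = 460 mm on each side

E48XX → F_EXX = 480 MPa.
Throat t_e = 0.707 × 16 = 11.31 mm.
φr_n = 0.75 × 0.6 × 480 × 11.31 × 10⁻³ = 2.443 kN/mm.
L_req = P_u / φr_n = 2240 / 2.443 = 916.8 mm total.
Per side: 916.8 / 2 = 458.4 mm.
Round up → use L = 460 mm on each side.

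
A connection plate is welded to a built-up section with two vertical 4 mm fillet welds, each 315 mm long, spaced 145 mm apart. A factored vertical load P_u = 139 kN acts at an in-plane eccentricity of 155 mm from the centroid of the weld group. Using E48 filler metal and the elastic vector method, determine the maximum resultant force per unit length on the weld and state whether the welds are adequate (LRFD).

f_max ≈ 567 N/mm; adequate

E48XX → F_EXX = 480 MPa.
Total weld length L_w = 630 mm. Treat welds as unit-width lines.
Polar moment about centroid: J = 2[d³/12 + d(b/2)²] = 2[315³/12 + 315×72.5²] = 8521000 mm³.
Direct shear f_v = P/L_w = 139×10³ / 630 = 220.6 N/mm (vertical).
Torsion M = P·e = 139×10³ × 155 = 21545000 N·mm.
Critical point at (x, y) = (72.5, 157.5) from centroid. f_tx = M·y/J = 398.2 N/mm; f_ty = M·x/J = 183.3 N/mm.
Resultant f_max = √[f_tx² + (f_v + f_ty)²] = √[398.2² + (220.6 + 183.3)²] = 567.3 N/mm.
Capacity per unit length: φr_n = 0.75 × 0.6 × 480 × (0.707 × 4) = 610.8 N/mm.
567.3 ≤ 610.8 → adequate.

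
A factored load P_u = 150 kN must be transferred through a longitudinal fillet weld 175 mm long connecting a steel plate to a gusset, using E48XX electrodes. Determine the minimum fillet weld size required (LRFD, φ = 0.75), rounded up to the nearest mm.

w = 6 mm

E48XX → F_EXX = 480 MPa.
Total weld length L = 175 mm.
Required throat t_e = P_u / (φ × 0.6 F_EXX × L) = 150 / (0.75 × 0.6 × 480 × 175 × 10⁻³) = 3.968 mm.
Required leg w = t_e / 0.707 = 5.613 mm → use 6 mm.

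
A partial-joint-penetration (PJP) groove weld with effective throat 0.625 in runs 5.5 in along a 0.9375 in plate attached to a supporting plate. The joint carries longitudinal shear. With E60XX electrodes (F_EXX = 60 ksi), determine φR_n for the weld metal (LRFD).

φR_n ≈ 92.8 kip

Effective throat (given) t_e = 0.625 in.
A_we = 0.625 × 5.5 = 3.438 in².
F_nw = 0.6 F_EXX = 36 ksi.
φR_n = 0.75 × 36 × 3.438 = 92.81 kip.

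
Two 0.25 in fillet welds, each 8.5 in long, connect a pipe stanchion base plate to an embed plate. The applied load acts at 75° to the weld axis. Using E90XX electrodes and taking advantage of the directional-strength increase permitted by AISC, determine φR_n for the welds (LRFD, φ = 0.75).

E90XX → F_EXX = 90 ksi.
t_e = 0.707 × 0.25 = 0.1767 in; A_we = 0.1767 × 17 = 3.005 in².
Directional factor: 1.0 + 0.5 sin^1.5(75°) = 1.475.
F_nw = 0.6 × 90 × 1.475 = 79.63 ksi.
φR_n = 0.75 × 79.63 × 3.005 = 179.5 kip.

φR_n ≈ 179 kip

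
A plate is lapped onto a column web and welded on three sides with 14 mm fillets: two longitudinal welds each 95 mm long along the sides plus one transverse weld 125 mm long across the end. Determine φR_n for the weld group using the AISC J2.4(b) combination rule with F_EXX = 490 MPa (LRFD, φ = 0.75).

t_e = 0.707 × 14 = 9.898 mm.
R_nwl = 0.6 × 490 × 9.898 × 190 × 10⁻³ = 552.9 kN (longitudinal, 2 welds).
R_nwt = 0.6 × 490 × 9.898 × 125 × 10⁻³ = 363.8 kN (transverse, base value).
(i) R_nwl + R_nwt = 916.7 kN; (ii) 0.85 R_nwl + 1.5 R_nwt = 1016 kN.
R_n = max = 1016 kN [governs: (ii)]; φR_n = 761.7 kN.

φR_n ≈ 762 kN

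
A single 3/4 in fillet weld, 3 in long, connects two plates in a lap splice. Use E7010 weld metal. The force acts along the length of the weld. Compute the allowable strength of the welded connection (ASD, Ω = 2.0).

R_n/Ω ≈ 33.4 kip

E70XX → F_EXX = 70 ksi.
Effective throat t_e = 0.707 × 0.75 = 0.5302 in.
Total length L = 3 in; A_we = 0.5302 × 3 = 1.591 in².
F_nw = 0.6 F_EXX = 0.6 × 70 = 42 ksi.
R_n = 42 × 1.591 = 66.81 kip; R_n/Ω = 66.81/2.0 = 33.41 kip.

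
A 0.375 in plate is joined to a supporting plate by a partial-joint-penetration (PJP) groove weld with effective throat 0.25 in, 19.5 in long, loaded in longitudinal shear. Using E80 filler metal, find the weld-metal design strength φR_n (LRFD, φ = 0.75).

φR_n ≈ 176 kip

E80XX → F_EXX = 80 ksi.
Effective throat (given) t_e = 0.25 in.
A_we = 0.25 × 19.5 = 4.875 in².
F_nw = 0.6 F_EXX = 48 ksi.
φR_n = 0.75 × 48 × 4.875 = 175.5 kip.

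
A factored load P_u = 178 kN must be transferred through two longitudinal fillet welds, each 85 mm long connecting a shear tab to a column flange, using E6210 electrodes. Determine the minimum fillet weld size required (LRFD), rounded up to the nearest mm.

E62XX → F_EXX = 620 MPa.
Total weld length L = 170 mm.
Required throat t_e = P_u / (φ × 0.6 F_EXX × L) = 178 / (0.75 × 0.6 × 620 × 170 × 10⁻³) = 3.753 mm.
Required leg w = t_e / 0.707 = 5.308 mm → use 6 mm.

w = 6 mm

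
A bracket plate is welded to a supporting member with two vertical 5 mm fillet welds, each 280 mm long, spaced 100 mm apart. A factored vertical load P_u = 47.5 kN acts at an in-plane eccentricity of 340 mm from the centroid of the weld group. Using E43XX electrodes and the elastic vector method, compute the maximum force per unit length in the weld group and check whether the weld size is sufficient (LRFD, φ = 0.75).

E43XX → F_EXX = 430 MPa.
Total weld length L_w = 560 mm. Treat welds as unit-width lines.
Polar moment about centroid: J = 2[d³/12 + d(b/2)²] = 2[280³/12 + 280×50²] = 5059000 mm³.
Direct shear f_v = P/L_w = 47.5×10³ / 560 = 84.82 N/mm (vertical).
Torsion M = P·e = 47.5×10³ × 340 = 16150000 N·mm.
Critical point at (x, y) = (50, 140) from centroid. f_tx = M·y/J = 447 N/mm; f_ty = M·x/J = 159.6 N/mm.
Resultant f_max = √[f_tx² + (f_v + f_ty)²] = √[447² + (84.82 + 159.6)²] = 509.4 N/mm.
Capacity per unit length: φr_n = 0.75 × 0.6 × 430 × (0.707 × 5) = 684 N/mm.
509.4 ≤ 684 → adequate.

f_max ≈ 509 N/mm; adequate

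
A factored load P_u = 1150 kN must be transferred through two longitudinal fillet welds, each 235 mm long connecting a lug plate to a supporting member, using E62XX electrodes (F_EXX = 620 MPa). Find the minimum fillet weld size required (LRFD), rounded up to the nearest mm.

Total weld length L = 470 mm.
Required throat t_e = P_u / (φ × 0.6 F_EXX × L) = 1150 / (0.75 × 0.6 × 620 × 470 × 10⁻³) = 8.77 mm.
Required leg w = t_e / 0.707 = 12.4 mm → use 13 mm.

w = 13 mm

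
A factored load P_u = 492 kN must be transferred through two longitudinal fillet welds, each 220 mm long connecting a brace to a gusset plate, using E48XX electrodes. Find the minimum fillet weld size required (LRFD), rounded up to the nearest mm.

E48XX → F_EXX = 480 MPa.
Total weld length L = 440 mm.
Required throat t_e = P_u / (φ × 0.6 F_EXX × L) = 492 / (0.75 × 0.6 × 480 × 440 × 10⁻³) = 5.177 mm.
Required leg w = t_e / 0.707 = 7.322 mm → use 8 mm.

w = 8 mm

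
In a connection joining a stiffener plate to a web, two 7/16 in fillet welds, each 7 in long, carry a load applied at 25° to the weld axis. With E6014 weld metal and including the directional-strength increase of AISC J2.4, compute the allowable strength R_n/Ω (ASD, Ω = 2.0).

E60XX → F_EXX = 60 ksi.
t_e = 0.707 × 0.4375 = 0.3093 in; A_we = 0.3093 × 14 = 4.33 in².
Directional factor: 1.0 + 0.5 sin^1.5(25°) = 1.137.
F_nw = 0.6 × 60 × 1.137 = 40.95 ksi.
R_n/Ω = (40.95 × 4.33) / 2.0 = 88.65 kips.

R_n/Ω ≈ 88.7 kips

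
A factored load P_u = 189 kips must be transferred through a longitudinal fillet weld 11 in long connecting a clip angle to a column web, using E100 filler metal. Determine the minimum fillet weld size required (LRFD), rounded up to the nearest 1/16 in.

w = 9/16 in

E100XX → F_EXX = 100 ksi.
Total weld length L = 11 in.
Required throat t_e = P_u / (φ × 0.6 F_EXX × L) = 189 / (0.75 × 0.6 × 100 × 11) = 0.3818 in.
Required leg w = t_e / 0.707 = 0.5401 in → use 9/16 in.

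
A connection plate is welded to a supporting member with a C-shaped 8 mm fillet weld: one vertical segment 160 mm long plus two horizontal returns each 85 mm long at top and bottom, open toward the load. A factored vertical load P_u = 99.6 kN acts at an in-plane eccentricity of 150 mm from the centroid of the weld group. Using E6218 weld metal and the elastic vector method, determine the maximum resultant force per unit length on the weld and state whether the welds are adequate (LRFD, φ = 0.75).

f_max ≈ 1120 N/mm; adequate

E62XX → F_EXX = 620 MPa.
Total weld length L_w = 330 mm. Treat welds as unit-width lines.
Centroid: x̄ = 2×85×42.5 / 330 = 21.89 mm from the vertical weld.
Polar moment about centroid: J = I_x + I_y = [160³/12 + 2×85×80²] + [160×21.89² + 2(85³/12 + 85×20.61²)] = 1681000 mm³.
Direct shear f_v = P/L_w = 99.6×10³ / 330 = 301.8 N/mm (vertical).
Torsion M = P·e = 99.6×10³ × 150 = 14940000 N·mm.
Critical point at (x, y) = (63.11, 80) from centroid. f_tx = M·y/J = 711.2 N/mm; f_ty = M·x/J = 561 N/mm.
Resultant f_max = √[f_tx² + (f_v + f_ty)²] = √[711.2² + (301.8 + 561)²] = 1118 N/mm.
Capacity per unit length: φr_n = 0.75 × 0.6 × 620 × (0.707 × 8) = 1578 N/mm.
1118 ≤ 1578 → adequate.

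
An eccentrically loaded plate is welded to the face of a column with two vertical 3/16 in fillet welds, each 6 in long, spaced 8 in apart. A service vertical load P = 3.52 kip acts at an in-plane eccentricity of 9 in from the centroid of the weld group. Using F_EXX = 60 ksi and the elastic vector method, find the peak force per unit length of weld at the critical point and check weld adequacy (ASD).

Total weld length L_w = 12 in. Treat welds as unit-width lines.
Polar moment about centroid: J = 2[d³/12 + d(b/2)²] = 2[6³/12 + 6×4²] = 228 in³.
Direct shear f_v = P/L_w = 3.52 / 12 = 0.2933 kip/in (vertical).
Torsion M = P·e = 3.52 × 9 = 31.68 kip·in.
Critical point at (x, y) = (4, 3) from centroid. f_tx = M·y/J = 0.4168 kip/in; f_ty = M·x/J = 0.5558 kip/in.
Resultant f_max = √[f_tx² + (f_v + f_ty)²] = √[0.4168² + (0.2933 + 0.5558)²] = 0.9459 kip/in.
Capacity per unit length: r_n/Ω = (1/2.0) × 0.6 × 60 × (0.707 × 0.1875) = 2.386 kip/in.
0.9459 ≤ 2.386 → adequate.

f_max ≈ 0.946 kip/in; adequate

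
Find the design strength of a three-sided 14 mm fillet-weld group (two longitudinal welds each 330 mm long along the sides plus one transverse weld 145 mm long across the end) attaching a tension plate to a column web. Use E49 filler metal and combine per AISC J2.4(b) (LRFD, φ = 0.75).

E49XX → F_EXX = 490 MPa.
t_e = 0.707 × 14 = 9.898 mm.
R_nwl = 0.6 × 490 × 9.898 × 660 × 10⁻³ = 1921 kN (longitudinal, 2 welds).
R_nwt = 0.6 × 490 × 9.898 × 145 × 10⁻³ = 422 kN (transverse, base value).
(i) R_nwl + R_nwt = 2343 kN; (ii) 0.85 R_nwl + 1.5 R_nwt = 2265 kN.
R_n = max = 2343 kN [governs: (i)]; φR_n = 1757 kN.

φR_n ≈ 1760 kN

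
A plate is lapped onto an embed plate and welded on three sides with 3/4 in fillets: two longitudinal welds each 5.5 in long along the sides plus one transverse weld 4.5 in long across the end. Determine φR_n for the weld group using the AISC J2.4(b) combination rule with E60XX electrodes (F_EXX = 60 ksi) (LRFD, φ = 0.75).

t_e = 0.707 × 0.75 = 0.5302 in.
R_nwl = 0.6 × 60 × 0.5302 × 11 = 210 kip (longitudinal, 2 welds).
R_nwt = 0.6 × 60 × 0.5302 × 4.5 = 85.9 kip (transverse, base value).
(i) R_nwl + R_nwt = 295.9 kip; (ii) 0.85 R_nwl + 1.5 R_nwt = 307.3 kip.
R_n = max = 307.3 kip [governs: (ii)]; φR_n = 230.5 kip.

φR_n ≈ 230 kip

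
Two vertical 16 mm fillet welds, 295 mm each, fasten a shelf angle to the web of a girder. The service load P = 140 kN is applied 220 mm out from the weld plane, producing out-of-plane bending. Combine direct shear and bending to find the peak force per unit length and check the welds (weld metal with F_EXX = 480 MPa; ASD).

f_max ≈ 1090 N/mm; adequate

L_w = 2 × 295 = 590 mm; section modulus (unit throat) S = 2 × L²/6 = 29010 mm².
Direct shear f_v = P/L_w = 140×10³/590 = 237.3 N/mm.
Moment M = P × e = 140×10³ × 220 = 30800000 N·mm; bending f_b = M/S = 1062 N/mm.
f_max = √(f_v² + f_b²) = √(237.3² + 1062²) = 1088 N/mm.
r_n/Ω = (1/2.0) × 0.6 × 480 × (0.707 × 16) = 1629 N/mm → adequate.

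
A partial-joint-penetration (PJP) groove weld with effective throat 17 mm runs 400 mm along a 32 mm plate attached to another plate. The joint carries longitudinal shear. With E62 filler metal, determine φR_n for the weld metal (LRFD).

φR_n ≈ 1900 kN

E62XX → F_EXX = 620 MPa.
Effective throat (given) t_e = 17 mm.
A_we = 17 × 400 = 6800 mm².
F_nw = 0.6 F_EXX = 372 MPa.
φR_n = 0.75 × 372 × 6800 × 10⁻³ = 1897 kN.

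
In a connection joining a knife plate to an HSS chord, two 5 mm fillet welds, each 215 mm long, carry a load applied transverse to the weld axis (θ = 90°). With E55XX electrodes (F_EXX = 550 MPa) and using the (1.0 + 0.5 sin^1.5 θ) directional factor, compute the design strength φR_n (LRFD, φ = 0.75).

t_e = 0.707 × 5 = 3.535 mm; A_we = 3.535 × 430 = 1520 mm².
Directional factor: 1.0 + 0.5 sin^1.5(90°) = 1.5.
F_nw = 0.6 × 550 × 1.5 = 495 MPa.
φR_n = 0.75 × 495 × 1520 × 10⁻³ = 564.3 kN.

φR_n ≈ 564 kN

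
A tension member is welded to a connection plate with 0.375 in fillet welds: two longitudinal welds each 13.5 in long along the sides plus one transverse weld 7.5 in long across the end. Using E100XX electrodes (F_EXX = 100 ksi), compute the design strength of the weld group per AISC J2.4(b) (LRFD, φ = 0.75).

t_e = 0.707 × 0.375 = 0.2651 in.
R_nwl = 0.6 × 100 × 0.2651 × 27 = 429.5 kips (longitudinal, 2 welds).
R_nwt = 0.6 × 100 × 0.2651 × 7.5 = 119.3 kips (transverse, base value).
(i) R_nwl + R_nwt = 548.8 kips; (ii) 0.85 R_nwl + 1.5 R_nwt = 544 kips.
R_n = max = 548.8 kips [governs: (i)]; φR_n = 411.6 kips.

φR_n ≈ 412 kips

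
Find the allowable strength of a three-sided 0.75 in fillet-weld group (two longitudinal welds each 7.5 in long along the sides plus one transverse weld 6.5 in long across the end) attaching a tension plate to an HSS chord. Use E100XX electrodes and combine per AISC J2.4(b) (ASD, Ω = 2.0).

E100XX → F_EXX = 100 ksi.
t_e = 0.707 × 0.75 = 0.5302 in.
R_nwl = 0.6 × 100 × 0.5302 × 15 = 477.2 kip (longitudinal, 2 welds).
R_nwt = 0.6 × 100 × 0.5302 × 6.5 = 206.8 kip (transverse, base value).
(i) R_nwl + R_nwt = 684 kip; (ii) 0.85 R_nwl + 1.5 R_nwt = 715.8 kip.
R_n = max = 715.8 kip [governs: (ii)]; R_n/Ω = 357.9 kip.

R_n/Ω ≈ 358 kip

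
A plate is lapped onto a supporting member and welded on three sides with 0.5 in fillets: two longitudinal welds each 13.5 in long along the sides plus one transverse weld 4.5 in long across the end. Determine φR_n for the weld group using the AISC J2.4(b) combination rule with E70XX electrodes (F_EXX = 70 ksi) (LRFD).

φR_n ≈ 351 kips

t_e = 0.707 × 0.5 = 0.3535 in.
R_nwl = 0.6 × 70 × 0.3535 × 27 = 400.9 kips (longitudinal, 2 welds).
R_nwt = 0.6 × 70 × 0.3535 × 4.5 = 66.81 kips (transverse, base value).
(i) R_nwl + R_nwt = 467.7 kips; (ii) 0.85 R_nwl + 1.5 R_nwt = 441 kips.
R_n = max = 467.7 kips [governs: (i)]; φR_n = 350.8 kips.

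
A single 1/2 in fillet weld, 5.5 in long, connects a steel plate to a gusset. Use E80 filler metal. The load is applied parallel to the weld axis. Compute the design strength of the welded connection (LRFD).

E80XX → F_EXX = 80 ksi.
Effective throat t_e = 0.707 × 0.5 = 0.3535 in.
Total length L = 5.5 in; A_we = 0.3535 × 5.5 = 1.944 in².
F_nw = 0.6 F_EXX = 0.6 × 80 = 48 ksi.
φR_n = 0.75 × 48 × 1.944 = 69.99 kip.

φR_n ≈ 70 kip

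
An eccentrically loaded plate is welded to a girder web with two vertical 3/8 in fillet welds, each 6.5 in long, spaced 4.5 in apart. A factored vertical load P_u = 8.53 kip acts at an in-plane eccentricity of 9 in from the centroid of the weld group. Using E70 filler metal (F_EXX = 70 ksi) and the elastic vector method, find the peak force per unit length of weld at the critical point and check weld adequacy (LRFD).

Total weld length L_w = 13 in. Treat welds as unit-width lines.
Polar moment about centroid: J = 2[d³/12 + d(b/2)²] = 2[6.5³/12 + 6.5×2.25²] = 111.6 in³.
Direct shear f_v = P/L_w = 8.53 / 13 = 0.6562 kip/in (vertical).
Torsion M = P·e = 8.53 × 9 = 76.77 kip·in.
Critical point at (x, y) = (2.25, 3.25) from centroid. f_tx = M·y/J = 2.236 kip/in; f_ty = M·x/J = 1.548 kip/in.
Resultant f_max = √[f_tx² + (f_v + f_ty)²] = √[2.236² + (0.6562 + 1.548)²] = 3.14 kip/in.
Capacity per unit length: φr_n = 0.75 × 0.6 × 70 × (0.707 × 0.375) = 8.351 kip/in.
3.14 ≤ 8.351 → adequate.

f_max ≈ 3.14 kip/in; adequate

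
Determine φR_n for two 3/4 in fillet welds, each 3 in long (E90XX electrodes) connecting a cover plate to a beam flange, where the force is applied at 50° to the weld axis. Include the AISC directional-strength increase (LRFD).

φR_n ≈ 172 kips

E90XX → F_EXX = 90 ksi.
t_e = 0.707 × 0.75 = 0.5302 in; A_we = 0.5302 × 6 = 3.181 in².
Directional factor: 1.0 + 0.5 sin^1.5(50°) = 1.335.
F_nw = 0.6 × 90 × 1.335 = 72.1 ksi.
φR_n = 0.75 × 72.1 × 3.181 = 172 kips.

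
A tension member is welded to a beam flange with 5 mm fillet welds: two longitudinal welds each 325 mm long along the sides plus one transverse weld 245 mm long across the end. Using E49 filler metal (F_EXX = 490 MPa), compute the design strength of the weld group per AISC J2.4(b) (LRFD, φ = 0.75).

t_e = 0.707 × 5 = 3.535 mm.
R_nwl = 0.6 × 490 × 3.535 × 650 × 10⁻³ = 675.5 kN (longitudinal, 2 welds).
R_nwt = 0.6 × 490 × 3.535 × 245 × 10⁻³ = 254.6 kN (transverse, base value).
(i) R_nwl + R_nwt = 930.2 kN; (ii) 0.85 R_nwl + 1.5 R_nwt = 956.1 kN.
R_n = max = 956.1 kN [governs: (ii)]; φR_n = 717.1 kN.

φR_n ≈ 717 kN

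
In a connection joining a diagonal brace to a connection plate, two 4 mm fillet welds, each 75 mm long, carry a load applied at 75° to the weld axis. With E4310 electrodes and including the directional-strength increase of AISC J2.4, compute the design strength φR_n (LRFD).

E43XX → F_EXX = 430 MPa.
t_e = 0.707 × 4 = 2.828 mm; A_we = 2.828 × 150 = 424.2 mm².
Directional factor: 1.0 + 0.5 sin^1.5(75°) = 1.475.
F_nw = 0.6 × 430 × 1.475 = 380.5 MPa.
φR_n = 0.75 × 380.5 × 424.2 × 10⁻³ = 121 kN.

φR_n ≈ 121 kN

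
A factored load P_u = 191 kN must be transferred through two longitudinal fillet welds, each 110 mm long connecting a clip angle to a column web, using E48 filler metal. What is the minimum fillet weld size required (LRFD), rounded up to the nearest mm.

w = 6 mm

E48XX → F_EXX = 480 MPa.
Total weld length L = 220 mm.
Required throat t_e = P_u / (φ × 0.6 F_EXX × L) = 191 / (0.75 × 0.6 × 480 × 220 × 10⁻³) = 4.019 mm.
Required leg w = t_e / 0.707 = 5.685 mm → use 6 mm.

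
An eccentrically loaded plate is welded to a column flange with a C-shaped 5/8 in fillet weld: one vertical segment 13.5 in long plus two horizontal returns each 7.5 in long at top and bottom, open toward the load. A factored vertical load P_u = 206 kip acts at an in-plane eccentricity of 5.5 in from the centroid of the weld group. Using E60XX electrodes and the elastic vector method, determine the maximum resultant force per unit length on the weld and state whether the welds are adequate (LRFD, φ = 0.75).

E60XX → F_EXX = 60 ksi.
Total weld length L_w = 28.5 in. Treat welds as unit-width lines.
Centroid: x̄ = 2×7.5×3.75 / 28.5 = 1.974 in from the vertical weld.
Polar moment about centroid: J = I_x + I_y = [13.5³/12 + 2×7.5×6.75²] + [13.5×1.974² + 2(7.5³/12 + 7.5×1.776²)] = 1059 in³.
Direct shear f_v = P/L_w = 206 / 28.5 = 7.228 kip/in (vertical).
Torsion M = P·e = 206 × 5.5 = 1133 kip·in.
Critical point at (x, y) = (5.526, 6.75) from centroid. f_tx = M·y/J = 7.224 kip/in; f_ty = M·x/J = 5.914 kip/in.
Resultant f_max = √[f_tx² + (f_v + f_ty)²] = √[7.224² + (7.228 + 5.914)²] = 15 kip/in.
Capacity per unit length: φr_n = 0.75 × 0.6 × 60 × (0.707 × 0.625) = 11.93 kip/in.
15 > 11.93 → NOT adequate.

f_max ≈ 15 kip/in; NOT adequate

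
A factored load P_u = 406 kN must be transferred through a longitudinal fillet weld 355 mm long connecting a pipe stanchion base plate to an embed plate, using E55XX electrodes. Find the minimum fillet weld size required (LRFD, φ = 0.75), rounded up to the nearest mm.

E55XX → F_EXX = 550 MPa.
Total weld length L = 355 mm.
Required throat t_e = P_u / (φ × 0.6 F_EXX × L) = 406 / (0.75 × 0.6 × 550 × 355 × 10⁻³) = 4.621 mm.
Required leg w = t_e / 0.707 = 6.536 mm → use 7 mm.

w = 7 mm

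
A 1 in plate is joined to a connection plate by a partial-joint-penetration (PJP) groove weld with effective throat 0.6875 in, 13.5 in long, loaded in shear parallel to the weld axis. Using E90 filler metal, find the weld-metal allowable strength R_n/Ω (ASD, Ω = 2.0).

E90XX → F_EXX = 90 ksi.
Effective throat (given) t_e = 0.6875 in.
A_we = 0.6875 × 13.5 = 9.281 in².
F_nw = 0.6 F_EXX = 54 ksi.
R_n/Ω = (54 × 9.281) / 2.0 = 250.6 kips.

R_n/Ω ≈ 251 kips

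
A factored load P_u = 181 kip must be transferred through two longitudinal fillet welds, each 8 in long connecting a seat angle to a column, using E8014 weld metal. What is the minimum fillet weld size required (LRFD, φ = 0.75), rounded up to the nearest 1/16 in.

E80XX → F_EXX = 80 ksi.
Total weld length L = 16 in.
Required throat t_e = P_u / (φ × 0.6 F_EXX × L) = 181 / (0.75 × 0.6 × 80 × 16) = 0.3142 in.
Required leg w = t_e / 0.707 = 0.4445 in → use 1/2 in.

w = 1/2 in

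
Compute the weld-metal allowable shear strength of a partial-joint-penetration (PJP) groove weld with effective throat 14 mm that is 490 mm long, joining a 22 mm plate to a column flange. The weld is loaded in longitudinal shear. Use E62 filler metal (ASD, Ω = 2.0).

R_n/Ω ≈ 1280 kN

E62XX → F_EXX = 620 MPa.
Effective throat (given) t_e = 14 mm.
A_we = 14 × 490 = 6860 mm².
F_nw = 0.6 F_EXX = 372 MPa.
R_n/Ω = (372 × 6860) / 2.0 × 10⁻³ = 1276 kN.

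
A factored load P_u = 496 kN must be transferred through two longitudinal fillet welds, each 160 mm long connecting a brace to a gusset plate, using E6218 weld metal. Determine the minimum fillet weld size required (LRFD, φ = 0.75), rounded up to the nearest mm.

E62XX → F_EXX = 620 MPa.
Total weld length L = 320 mm.
Required throat t_e = P_u / (φ × 0.6 F_EXX × L) = 496 / (0.75 × 0.6 × 620 × 320 × 10⁻³) = 5.556 mm.
Required leg w = t_e / 0.707 = 7.858 mm → use 8 mm.

w = 8 mm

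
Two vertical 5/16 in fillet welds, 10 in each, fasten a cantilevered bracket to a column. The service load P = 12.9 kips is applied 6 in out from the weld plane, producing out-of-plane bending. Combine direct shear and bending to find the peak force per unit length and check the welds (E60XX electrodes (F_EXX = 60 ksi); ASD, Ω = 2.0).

f_max ≈ 2.41 kip/in; adequate

L_w = 2 × 10 = 20 in; section modulus (unit throat) S = 2 × L²/6 = 33.33 in².
Direct shear f_v = P/L_w = 12.9/20 = 0.645 kip/in.
Moment M = P × e = 12.9 × 6 = 77.4 kip·in; bending f_b = M/S = 2.322 kip/in.
f_max = √(f_v² + f_b²) = √(0.645² + 2.322²) = 2.41 kip/in.
r_n/Ω = (1/2.0) × 0.6 × 60 × (0.707 × 0.3125) = 3.977 kip/in → adequate.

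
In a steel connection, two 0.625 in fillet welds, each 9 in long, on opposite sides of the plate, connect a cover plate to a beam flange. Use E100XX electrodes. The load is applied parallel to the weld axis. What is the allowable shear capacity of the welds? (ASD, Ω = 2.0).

R_n/Ω ≈ 239 kip

E100XX → F_EXX = 100 ksi.
Effective throat t_e = 0.707 × 0.625 = 0.4419 in.
Total length L = 18 in; A_we = 0.4419 × 18 = 7.954 in².
F_nw = 0.6 F_EXX = 0.6 × 100 = 60 ksi.
R_n = 60 × 7.954 = 477.2 kip; R_n/Ω = 477.2/2.0 = 238.6 kip.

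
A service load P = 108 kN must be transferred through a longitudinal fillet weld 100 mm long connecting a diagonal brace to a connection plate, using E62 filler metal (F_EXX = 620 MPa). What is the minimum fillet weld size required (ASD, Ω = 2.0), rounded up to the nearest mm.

w = 9 mm

Total weld length L = 100 mm.
Required throat t_e = P × Ω / (0.6 F_EXX × L) = 108 × 2.0 / (0.6 × 620 × 100 × 10⁻³) = 5.806 mm.
Required leg w = t_e / 0.707 = 8.213 mm → use 9 mm.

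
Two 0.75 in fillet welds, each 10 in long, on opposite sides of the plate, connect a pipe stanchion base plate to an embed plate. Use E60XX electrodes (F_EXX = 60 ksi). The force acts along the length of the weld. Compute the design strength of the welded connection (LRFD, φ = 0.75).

φR_n ≈ 286 kip

Effective throat t_e = 0.707 × 0.75 = 0.5302 in.
Total length L = 20 in; A_we = 0.5302 × 20 = 10.61 in².
F_nw = 0.6 F_EXX = 0.6 × 60 = 36 ksi.
φR_n = 0.75 × 36 × 10.61 = 286.3 kip.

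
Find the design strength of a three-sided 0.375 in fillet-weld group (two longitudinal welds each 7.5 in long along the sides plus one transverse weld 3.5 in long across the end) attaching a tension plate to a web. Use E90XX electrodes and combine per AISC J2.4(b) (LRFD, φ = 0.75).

φR_n ≈ 199 kips

E90XX → F_EXX = 90 ksi.
t_e = 0.707 × 0.375 = 0.2651 in.
R_nwl = 0.6 × 90 × 0.2651 × 15 = 214.8 kips (longitudinal, 2 welds).
R_nwt = 0.6 × 90 × 0.2651 × 3.5 = 50.11 kips (transverse, base value).
(i) R_nwl + R_nwt = 264.9 kips; (ii) 0.85 R_nwl + 1.5 R_nwt = 257.7 kips.
R_n = max = 264.9 kips [governs: (i)]; φR_n = 198.6 kips.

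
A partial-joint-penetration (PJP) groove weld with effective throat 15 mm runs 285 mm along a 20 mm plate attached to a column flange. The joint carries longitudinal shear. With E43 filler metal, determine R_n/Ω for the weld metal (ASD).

R_n/Ω ≈ 551 kN

E43XX → F_EXX = 430 MPa.
Effective throat (given) t_e = 15 mm.
A_we = 15 × 285 = 4275 mm².
F_nw = 0.6 F_EXX = 258 MPa.
R_n/Ω = (258 × 4275) / 2.0 × 10⁻³ = 551.5 kN.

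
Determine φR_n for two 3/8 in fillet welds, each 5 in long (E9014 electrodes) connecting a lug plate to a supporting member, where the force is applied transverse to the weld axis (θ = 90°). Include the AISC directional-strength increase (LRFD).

φR_n ≈ 161 kip

E90XX → F_EXX = 90 ksi.
t_e = 0.707 × 0.375 = 0.2651 in; A_we = 0.2651 × 10 = 2.651 in².
Directional factor: 1.0 + 0.5 sin^1.5(90°) = 1.5.
F_nw = 0.6 × 90 × 1.5 = 81 ksi.
φR_n = 0.75 × 81 × 2.651 = 161.1 kip.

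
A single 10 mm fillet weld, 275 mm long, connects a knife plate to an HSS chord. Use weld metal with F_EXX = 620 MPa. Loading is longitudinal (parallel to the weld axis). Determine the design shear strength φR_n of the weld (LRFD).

φR_n ≈ 542 kN

Effective throat t_e = 0.707 × 10 = 7.07 mm.
Total length L = 275 mm; A_we = 7.07 × 275 = 1944 mm².
F_nw = 0.6 F_EXX = 0.6 × 620 = 372 MPa.
φR_n = 0.75 × 372 × 1944 × 10⁻³ = 542.4 kN.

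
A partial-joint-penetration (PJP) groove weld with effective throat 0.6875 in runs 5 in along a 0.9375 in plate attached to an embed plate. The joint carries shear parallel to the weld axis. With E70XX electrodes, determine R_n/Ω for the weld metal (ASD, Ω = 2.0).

R_n/Ω ≈ 72.2 kip

E70XX → F_EXX = 70 ksi.
Effective throat (given) t_e = 0.6875 in.
A_we = 0.6875 × 5 = 3.438 in².
F_nw = 0.6 F_EXX = 42 ksi.
R_n/Ω = (42 × 3.438) / 2.0 = 72.19 kip.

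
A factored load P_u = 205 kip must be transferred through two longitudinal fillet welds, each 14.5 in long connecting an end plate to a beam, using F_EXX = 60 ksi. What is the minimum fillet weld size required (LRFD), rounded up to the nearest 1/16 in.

Total weld length L = 29 in.
Required throat t_e = P_u / (φ × 0.6 F_EXX × L) = 205 / (0.75 × 0.6 × 60 × 29) = 0.2618 in.
Required leg w = t_e / 0.707 = 0.3703 in → use 3/8 in.

w = 3/8 in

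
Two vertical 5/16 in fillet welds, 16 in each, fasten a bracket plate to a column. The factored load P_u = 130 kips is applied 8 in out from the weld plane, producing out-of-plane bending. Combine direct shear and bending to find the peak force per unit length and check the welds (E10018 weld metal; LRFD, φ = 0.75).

E100XX → F_EXX = 100 ksi.
L_w = 2 × 16 = 32 in; section modulus (unit throat) S = 2 × L²/6 = 85.33 in².
Direct shear f_v = P/L_w = 130/32 = 4.062 kip/in.
Moment M = P × e = 130 × 8 = 1040 kip·in; bending f_b = M/S = 12.19 kip/in.
f_max = √(f_v² + f_b²) = √(4.062² + 12.19²) = 12.85 kip/in.
φr_n = 0.75 × 0.6 × 100 × (0.707 × 0.3125) = 9.942 kip/in → NOT adequate.

f_max ≈ 12.8 kip/in; NOT adequate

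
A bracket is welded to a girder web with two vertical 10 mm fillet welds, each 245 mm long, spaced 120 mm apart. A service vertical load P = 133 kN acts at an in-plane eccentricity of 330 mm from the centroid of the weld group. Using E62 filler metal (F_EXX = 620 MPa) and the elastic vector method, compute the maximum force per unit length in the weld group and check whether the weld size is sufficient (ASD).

f_max ≈ 1560 N/mm; NOT adequate

Total weld length L_w = 490 mm. Treat welds as unit-width lines.
Polar moment about centroid: J = 2[d³/12 + d(b/2)²] = 2[245³/12 + 245×60²] = 4215000 mm³.
Direct shear f_v = P/L_w = 133×10³ / 490 = 271.4 N/mm (vertical).
Torsion M = P·e = 133×10³ × 330 = 43890000 N·mm.
Critical point at (x, y) = (60, 122.5) from centroid. f_tx = M·y/J = 1276 N/mm; f_ty = M·x/J = 624.8 N/mm.
Resultant f_max = √[f_tx² + (f_v + f_ty)²] = √[1276² + (271.4 + 624.8)²] = 1559 N/mm.
Capacity per unit length: r_n/Ω = (1/2.0) × 0.6 × 620 × (0.707 × 10) = 1315 N/mm.
1559 > 1315 → NOT adequate.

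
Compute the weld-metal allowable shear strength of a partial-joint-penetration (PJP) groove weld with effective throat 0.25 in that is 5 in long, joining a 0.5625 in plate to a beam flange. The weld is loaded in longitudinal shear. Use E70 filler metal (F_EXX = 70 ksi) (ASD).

Effective throat (given) t_e = 0.25 in.
A_we = 0.25 × 5 = 1.25 in².
F_nw = 0.6 F_EXX = 42 ksi.
R_n/Ω = (42 × 1.25) / 2.0 = 26.25 kips.

R_n/Ω ≈ 26.2 kips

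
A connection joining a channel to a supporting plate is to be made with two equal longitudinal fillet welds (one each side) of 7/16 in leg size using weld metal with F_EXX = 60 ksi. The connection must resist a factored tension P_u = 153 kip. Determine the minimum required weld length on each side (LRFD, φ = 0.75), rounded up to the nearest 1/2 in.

Throat t_e = 0.707 × 0.4375 = 0.3093 in.
φr_n = 0.75 × 0.6 × 60 × 0.3093 = 8.351 kip/in.
L_req = P_u / φr_n = 153 / 8.351 = 18.32 in total.
Per side: 18.32 / 2 = 9.16 in.
Round up → use L = 9.5 in on each side.

L = 9.5 in on each side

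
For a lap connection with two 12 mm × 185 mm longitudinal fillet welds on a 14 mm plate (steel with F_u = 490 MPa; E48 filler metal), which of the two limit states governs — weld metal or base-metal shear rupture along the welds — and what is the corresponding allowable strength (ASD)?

R_n/Ω ≈ 452 kN (weld metal governs)

E48XX → F_EXX = 480 MPa.
t_e = 0.707 × 12 = 8.484 mm; L = 370 mm.
Weld metal: R_n/Ω = (1/2.0) × 0.6 × 480 × 8.484 × 370 × 10⁻³ = 452 kN.
Base metal (shear rupture): R_n/Ω = (1/2.0) × 0.6 × 490 × 14 × 370 × 10⁻³ = 761.5 kN.
Governing: weld metal.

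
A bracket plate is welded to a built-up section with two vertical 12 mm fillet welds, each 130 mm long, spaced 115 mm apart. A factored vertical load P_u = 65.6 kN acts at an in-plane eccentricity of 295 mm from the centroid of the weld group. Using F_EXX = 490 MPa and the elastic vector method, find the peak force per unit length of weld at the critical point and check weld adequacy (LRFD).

f_max ≈ 1550 N/mm; adequate

Total weld length L_w = 260 mm. Treat welds as unit-width lines.
Polar moment about centroid: J = 2[d³/12 + d(b/2)²] = 2[130³/12 + 130×57.5²] = 1226000 mm³.
Direct shear f_v = P/L_w = 65.6×10³ / 260 = 252.3 N/mm (vertical).
Torsion M = P·e = 65.6×10³ × 295 = 19352000 N·mm.
Critical point at (x, y) = (57.5, 65) from centroid. f_tx = M·y/J = 1026 N/mm; f_ty = M·x/J = 907.8 N/mm.
Resultant f_max = √[f_tx² + (f_v + f_ty)²] = √[1026² + (252.3 + 907.8)²] = 1549 N/mm.
Capacity per unit length: φr_n = 0.75 × 0.6 × 490 × (0.707 × 12) = 1871 N/mm.
1549 ≤ 1871 → adequate.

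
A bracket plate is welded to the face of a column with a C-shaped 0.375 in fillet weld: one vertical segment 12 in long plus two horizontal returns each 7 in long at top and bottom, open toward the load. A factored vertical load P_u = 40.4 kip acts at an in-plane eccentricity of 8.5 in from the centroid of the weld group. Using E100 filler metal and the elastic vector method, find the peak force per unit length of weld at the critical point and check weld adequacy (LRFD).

E100XX → F_EXX = 100 ksi.
Total weld length L_w = 26 in. Treat welds as unit-width lines.
Centroid: x̄ = 2×7×3.5 / 26 = 1.885 in from the vertical weld.
Polar moment about centroid: J = I_x + I_y = [12³/12 + 2×7×6²] + [12×1.885² + 2(7³/12 + 7×1.615²)] = 784.3 in³.
Direct shear f_v = P/L_w = 40.4 / 26 = 1.554 kip/in (vertical).
Torsion M = P·e = 40.4 × 8.5 = 343.4 kip·in.
Critical point at (x, y) = (5.115, 6) from centroid. f_tx = M·y/J = 2.627 kip/in; f_ty = M·x/J = 2.24 kip/in.
Resultant f_max = √[f_tx² + (f_v + f_ty)²] = √[2.627² + (1.554 + 2.24)²] = 4.614 kip/in.
Capacity per unit length: φr_n = 0.75 × 0.6 × 100 × (0.707 × 0.375) = 11.93 kip/in.
4.614 ≤ 11.93 → adequate.

f_max ≈ 4.61 kip/in; adequate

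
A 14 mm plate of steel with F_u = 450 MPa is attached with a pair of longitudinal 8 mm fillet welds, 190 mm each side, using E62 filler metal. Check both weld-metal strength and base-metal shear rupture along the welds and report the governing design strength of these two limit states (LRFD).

φR_n ≈ 600 kN (weld metal governs)

E62XX → F_EXX = 620 MPa.
t_e = 0.707 × 8 = 5.656 mm; L = 380 mm.
Weld metal: φR_n = 0.75 × 0.6 × 620 × 5.656 × 380 × 10⁻³ = 599.6 kN.
Base metal (shear rupture): φR_n = 0.75 × 0.6 × 450 × 14 × 380 × 10⁻³ = 1077 kN.
Governing: weld metal.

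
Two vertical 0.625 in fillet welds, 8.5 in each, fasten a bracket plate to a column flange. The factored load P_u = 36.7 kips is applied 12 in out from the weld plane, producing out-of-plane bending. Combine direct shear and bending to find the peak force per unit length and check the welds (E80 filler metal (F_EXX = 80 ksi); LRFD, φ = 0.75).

f_max ≈ 18.4 kip/in; NOT adequate

L_w = 2 × 8.5 = 17 in; section modulus (unit throat) S = 2 × L²/6 = 24.08 in².
Direct shear f_v = P/L_w = 36.7/17 = 2.159 kip/in.
Moment M = P × e = 36.7 × 12 = 440.4 kip·in; bending f_b = M/S = 18.29 kip/in.
f_max = √(f_v² + f_b²) = √(2.159² + 18.29²) = 18.41 kip/in.
φr_n = 0.75 × 0.6 × 80 × (0.707 × 0.625) = 15.91 kip/in → NOT adequate.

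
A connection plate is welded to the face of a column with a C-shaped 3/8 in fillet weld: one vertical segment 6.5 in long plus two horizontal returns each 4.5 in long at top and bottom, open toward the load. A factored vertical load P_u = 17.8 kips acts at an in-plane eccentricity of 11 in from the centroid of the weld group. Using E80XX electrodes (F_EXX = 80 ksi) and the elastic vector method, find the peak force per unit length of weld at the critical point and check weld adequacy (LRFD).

f_max ≈ 6.72 kip/in; adequate

Total weld length L_w = 15.5 in. Treat welds as unit-width lines.
Centroid: x̄ = 2×4.5×2.25 / 15.5 = 1.306 in from the vertical weld.
Polar moment about centroid: J = I_x + I_y = [6.5³/12 + 2×4.5×3.25²] + [6.5×1.306² + 2(4.5³/12 + 4.5×0.9435²)] = 152.2 in³.
Direct shear f_v = P/L_w = 17.8 / 15.5 = 1.148 kip/in (vertical).
Torsion M = P·e = 17.8 × 11 = 195.8 kip·in.
Critical point at (x, y) = (3.194, 3.25) from centroid. f_tx = M·y/J = 4.18 kip/in; f_ty = M·x/J = 4.107 kip/in.
Resultant f_max = √[f_tx² + (f_v + f_ty)²] = √[4.18² + (1.148 + 4.107)²] = 6.715 kip/in.
Capacity per unit length: φr_n = 0.75 × 0.6 × 80 × (0.707 × 0.375) = 9.544 kip/in.
6.715 ≤ 9.544 → adequate.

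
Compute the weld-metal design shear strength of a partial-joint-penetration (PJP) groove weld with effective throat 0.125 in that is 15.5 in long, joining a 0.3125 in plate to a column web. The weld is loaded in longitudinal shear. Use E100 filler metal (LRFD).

φR_n ≈ 87.2 kip

E100XX → F_EXX = 100 ksi.
Effective throat (given) t_e = 0.125 in.
A_we = 0.125 × 15.5 = 1.938 in².
F_nw = 0.6 F_EXX = 60 ksi.
φR_n = 0.75 × 60 × 1.938 = 87.19 kip.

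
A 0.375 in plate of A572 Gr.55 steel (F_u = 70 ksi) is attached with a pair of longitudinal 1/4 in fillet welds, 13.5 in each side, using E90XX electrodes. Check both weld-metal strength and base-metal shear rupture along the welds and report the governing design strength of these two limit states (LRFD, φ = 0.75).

φR_n ≈ 193 kips (weld metal governs)

E90XX → F_EXX = 90 ksi.
t_e = 0.707 × 0.25 = 0.1767 in; L = 27 in.
Weld metal: φR_n = 0.75 × 0.6 × 90 × 0.1767 × 27 = 193.3 kips.
Base metal (shear rupture): φR_n = 0.75 × 0.6 × 70 × 0.375 × 27 = 318.9 kips.
Governing: weld metal.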